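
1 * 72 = 72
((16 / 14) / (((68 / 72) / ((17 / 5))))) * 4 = 576 / 35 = 16.46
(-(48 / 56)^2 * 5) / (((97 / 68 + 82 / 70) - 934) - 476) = 20400 / 7815773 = 0.00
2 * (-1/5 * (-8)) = 16/5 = 3.20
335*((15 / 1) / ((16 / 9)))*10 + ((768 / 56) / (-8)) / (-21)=11080157 / 392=28265.71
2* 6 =12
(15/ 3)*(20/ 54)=50/ 27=1.85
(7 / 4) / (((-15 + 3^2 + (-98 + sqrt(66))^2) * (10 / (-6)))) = -3171 / 28392950 -1029 * sqrt(66) / 454287200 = -0.00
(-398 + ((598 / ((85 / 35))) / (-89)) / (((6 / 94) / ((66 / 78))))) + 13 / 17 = -1969525 / 4539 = -433.91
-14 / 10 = -7 / 5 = -1.40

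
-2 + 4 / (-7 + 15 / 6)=-26 / 9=-2.89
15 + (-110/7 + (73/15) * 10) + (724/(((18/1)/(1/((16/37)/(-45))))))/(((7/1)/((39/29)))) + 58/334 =-87872417/116232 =-756.01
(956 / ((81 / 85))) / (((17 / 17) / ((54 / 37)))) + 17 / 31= 5040007 / 3441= 1464.69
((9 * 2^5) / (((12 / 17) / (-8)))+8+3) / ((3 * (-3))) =361.44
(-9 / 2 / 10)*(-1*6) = 2.70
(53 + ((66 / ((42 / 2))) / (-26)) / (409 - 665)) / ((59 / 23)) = 28398077 / 1374464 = 20.66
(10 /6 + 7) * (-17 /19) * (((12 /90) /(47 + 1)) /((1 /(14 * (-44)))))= 34034 /2565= 13.27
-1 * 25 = -25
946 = 946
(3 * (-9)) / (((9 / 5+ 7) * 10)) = -27 / 88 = -0.31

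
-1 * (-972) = 972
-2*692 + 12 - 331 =-1703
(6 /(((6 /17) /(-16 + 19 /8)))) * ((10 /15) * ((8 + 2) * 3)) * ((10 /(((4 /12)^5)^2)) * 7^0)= -2735444925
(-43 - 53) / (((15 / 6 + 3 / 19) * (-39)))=1216 / 1313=0.93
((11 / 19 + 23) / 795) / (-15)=-448 / 226575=-0.00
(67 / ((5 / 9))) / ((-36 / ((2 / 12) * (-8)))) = 67 / 15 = 4.47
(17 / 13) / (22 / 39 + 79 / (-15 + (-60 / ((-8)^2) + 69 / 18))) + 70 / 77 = 1025119 / 1486166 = 0.69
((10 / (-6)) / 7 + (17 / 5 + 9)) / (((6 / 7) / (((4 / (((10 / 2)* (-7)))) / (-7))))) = 2554 / 11025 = 0.23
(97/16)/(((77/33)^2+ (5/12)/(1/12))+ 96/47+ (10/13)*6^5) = 533403/527378336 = 0.00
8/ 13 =0.62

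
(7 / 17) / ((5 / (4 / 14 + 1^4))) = 9 / 85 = 0.11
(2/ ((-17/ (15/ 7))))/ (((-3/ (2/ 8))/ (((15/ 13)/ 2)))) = 75/ 6188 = 0.01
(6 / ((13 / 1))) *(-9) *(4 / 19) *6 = -1296 / 247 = -5.25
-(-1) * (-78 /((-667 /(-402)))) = -31356 /667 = -47.01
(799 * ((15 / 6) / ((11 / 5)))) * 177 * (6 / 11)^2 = 63640350 / 1331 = 47813.94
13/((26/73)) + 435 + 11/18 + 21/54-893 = -841/2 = -420.50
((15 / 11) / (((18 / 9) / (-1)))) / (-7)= 15 / 154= 0.10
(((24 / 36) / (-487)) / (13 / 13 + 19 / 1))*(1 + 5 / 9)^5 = -268912 / 431352945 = -0.00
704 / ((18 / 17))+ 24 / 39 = 77864 / 117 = 665.50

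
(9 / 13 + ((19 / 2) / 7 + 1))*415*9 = 2072925 / 182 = 11389.70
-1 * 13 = -13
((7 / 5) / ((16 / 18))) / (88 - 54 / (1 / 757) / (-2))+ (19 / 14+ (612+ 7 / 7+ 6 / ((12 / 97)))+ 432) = 6292757561 / 5747560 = 1094.86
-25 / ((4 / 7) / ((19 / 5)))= -665 / 4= -166.25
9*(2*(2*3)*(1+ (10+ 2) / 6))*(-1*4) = -1296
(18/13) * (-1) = -18/13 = -1.38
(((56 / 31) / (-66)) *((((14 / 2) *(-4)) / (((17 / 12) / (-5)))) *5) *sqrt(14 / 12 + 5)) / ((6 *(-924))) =700 *sqrt(222) / 1721709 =0.01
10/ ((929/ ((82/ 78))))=0.01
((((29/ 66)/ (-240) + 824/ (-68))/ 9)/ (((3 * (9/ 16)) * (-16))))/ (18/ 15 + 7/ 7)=3263533/ 143957088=0.02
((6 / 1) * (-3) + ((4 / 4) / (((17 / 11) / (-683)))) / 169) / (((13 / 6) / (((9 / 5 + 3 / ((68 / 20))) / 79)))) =-81022536 / 250798535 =-0.32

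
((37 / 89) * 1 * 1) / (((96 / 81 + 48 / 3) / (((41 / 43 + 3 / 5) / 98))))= 166833 / 435053360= 0.00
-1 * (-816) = 816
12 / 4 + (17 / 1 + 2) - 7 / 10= 21.30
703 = 703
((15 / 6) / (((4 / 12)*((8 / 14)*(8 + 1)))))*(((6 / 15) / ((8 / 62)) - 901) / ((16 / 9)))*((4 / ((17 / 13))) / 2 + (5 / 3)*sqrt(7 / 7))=-10245039 / 4352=-2354.10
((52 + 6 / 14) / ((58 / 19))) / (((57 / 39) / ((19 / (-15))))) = -90649 / 6090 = -14.88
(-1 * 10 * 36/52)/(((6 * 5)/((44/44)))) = -3/13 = -0.23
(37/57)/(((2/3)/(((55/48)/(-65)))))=-0.02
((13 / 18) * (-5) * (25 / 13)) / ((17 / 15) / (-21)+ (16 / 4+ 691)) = -0.01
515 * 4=2060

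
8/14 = 4/7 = 0.57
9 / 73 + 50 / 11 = 3749 / 803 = 4.67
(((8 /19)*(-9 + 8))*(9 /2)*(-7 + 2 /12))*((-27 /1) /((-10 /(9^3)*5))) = 2421009 /475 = 5096.86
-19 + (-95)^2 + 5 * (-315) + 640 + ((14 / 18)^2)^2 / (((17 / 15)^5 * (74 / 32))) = 11448326231153 / 1418437143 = 8071.08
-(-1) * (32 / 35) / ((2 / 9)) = 144 / 35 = 4.11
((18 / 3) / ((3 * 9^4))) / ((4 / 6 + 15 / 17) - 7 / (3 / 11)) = -17 / 1345005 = -0.00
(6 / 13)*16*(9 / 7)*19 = 16416 / 91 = 180.40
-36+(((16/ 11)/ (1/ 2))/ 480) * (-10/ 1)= -1190/ 33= -36.06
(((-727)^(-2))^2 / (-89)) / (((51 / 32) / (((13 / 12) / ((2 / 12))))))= -208 / 1267937440534299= -0.00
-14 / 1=-14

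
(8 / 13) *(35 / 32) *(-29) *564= -143115 / 13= -11008.85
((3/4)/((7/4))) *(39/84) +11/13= 2663/2548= 1.05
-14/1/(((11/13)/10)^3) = -30758000/1331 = -23108.94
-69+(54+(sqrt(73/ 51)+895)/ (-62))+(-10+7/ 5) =-11791/ 310- sqrt(3723)/ 3162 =-38.05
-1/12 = -0.08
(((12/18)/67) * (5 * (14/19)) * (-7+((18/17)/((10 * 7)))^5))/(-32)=6868616619001/856530510071250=0.01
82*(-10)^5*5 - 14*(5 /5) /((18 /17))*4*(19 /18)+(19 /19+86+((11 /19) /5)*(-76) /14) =-116234913407 /2835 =-40999969.46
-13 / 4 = -3.25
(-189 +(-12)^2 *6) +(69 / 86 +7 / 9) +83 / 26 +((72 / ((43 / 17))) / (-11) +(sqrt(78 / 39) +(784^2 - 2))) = sqrt(2) +34053043091 / 55341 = 615332.60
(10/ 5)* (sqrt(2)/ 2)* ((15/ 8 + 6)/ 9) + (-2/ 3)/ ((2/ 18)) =-6 + 7* sqrt(2)/ 8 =-4.76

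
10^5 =100000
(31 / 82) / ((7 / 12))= 186 / 287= 0.65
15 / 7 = 2.14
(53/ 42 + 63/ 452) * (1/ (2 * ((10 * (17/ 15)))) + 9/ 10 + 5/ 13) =11159539/ 5993520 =1.86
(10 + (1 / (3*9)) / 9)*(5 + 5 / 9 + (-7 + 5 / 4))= -17017 / 8748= -1.95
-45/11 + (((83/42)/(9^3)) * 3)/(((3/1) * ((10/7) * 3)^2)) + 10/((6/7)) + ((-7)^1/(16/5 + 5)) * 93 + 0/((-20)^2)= -127499650969/1775406600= -71.81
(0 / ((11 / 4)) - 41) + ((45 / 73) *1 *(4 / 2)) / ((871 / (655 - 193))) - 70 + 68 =-2692489 / 63583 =-42.35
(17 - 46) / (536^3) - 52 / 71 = -8007516171 / 10933336576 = -0.73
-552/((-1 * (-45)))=-184/15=-12.27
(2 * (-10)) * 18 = -360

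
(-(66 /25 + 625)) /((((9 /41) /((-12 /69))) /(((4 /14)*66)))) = 113226256 /12075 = 9376.92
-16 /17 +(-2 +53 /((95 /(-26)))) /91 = -23568 /20995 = -1.12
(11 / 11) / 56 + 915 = 51241 / 56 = 915.02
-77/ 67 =-1.15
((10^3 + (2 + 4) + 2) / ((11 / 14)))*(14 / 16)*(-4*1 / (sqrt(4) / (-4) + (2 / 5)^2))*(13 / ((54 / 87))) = 276601.07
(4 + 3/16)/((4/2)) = 67/32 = 2.09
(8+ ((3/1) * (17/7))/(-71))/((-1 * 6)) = -3925/2982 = -1.32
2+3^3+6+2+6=43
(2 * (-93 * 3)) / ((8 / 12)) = -837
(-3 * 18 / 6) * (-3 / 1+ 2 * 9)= -135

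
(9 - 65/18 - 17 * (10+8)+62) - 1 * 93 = -331.61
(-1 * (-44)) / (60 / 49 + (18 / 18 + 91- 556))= -539 / 5669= -0.10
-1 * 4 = -4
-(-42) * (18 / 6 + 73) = 3192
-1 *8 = -8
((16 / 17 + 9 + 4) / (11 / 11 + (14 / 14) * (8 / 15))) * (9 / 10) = 6399 / 782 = 8.18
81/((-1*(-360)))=9/40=0.22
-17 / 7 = -2.43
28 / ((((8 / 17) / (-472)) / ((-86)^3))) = 17862996704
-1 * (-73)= 73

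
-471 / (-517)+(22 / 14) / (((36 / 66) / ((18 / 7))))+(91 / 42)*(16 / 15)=12118382 / 1139985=10.63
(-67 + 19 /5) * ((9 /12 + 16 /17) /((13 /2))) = -3634 /221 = -16.44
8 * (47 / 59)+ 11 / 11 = 435 / 59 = 7.37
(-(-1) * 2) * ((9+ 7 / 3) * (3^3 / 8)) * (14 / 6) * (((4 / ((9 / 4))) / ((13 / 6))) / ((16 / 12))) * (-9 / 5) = -12852 / 65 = -197.72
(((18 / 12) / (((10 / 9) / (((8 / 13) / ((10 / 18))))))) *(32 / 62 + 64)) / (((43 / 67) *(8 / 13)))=325620 / 1333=244.28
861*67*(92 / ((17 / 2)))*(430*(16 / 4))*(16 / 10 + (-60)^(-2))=438238832164 / 255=1718583655.55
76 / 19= 4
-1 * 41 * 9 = -369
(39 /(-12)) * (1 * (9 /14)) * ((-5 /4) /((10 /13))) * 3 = 4563 /448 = 10.19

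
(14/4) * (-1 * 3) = -21/2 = -10.50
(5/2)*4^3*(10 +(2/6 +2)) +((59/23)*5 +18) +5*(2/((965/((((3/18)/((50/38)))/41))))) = 9118875404/4549975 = 2004.16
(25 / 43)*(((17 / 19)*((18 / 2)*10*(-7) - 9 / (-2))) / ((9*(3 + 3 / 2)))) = -8.03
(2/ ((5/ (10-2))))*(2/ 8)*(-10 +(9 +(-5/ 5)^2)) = 0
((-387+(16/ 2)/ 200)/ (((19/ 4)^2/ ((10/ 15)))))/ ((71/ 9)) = -928704/ 640775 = -1.45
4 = 4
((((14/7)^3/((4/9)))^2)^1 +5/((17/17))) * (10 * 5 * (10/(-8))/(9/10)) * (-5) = 1028125/9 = 114236.11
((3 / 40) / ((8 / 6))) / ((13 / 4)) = 9 / 520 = 0.02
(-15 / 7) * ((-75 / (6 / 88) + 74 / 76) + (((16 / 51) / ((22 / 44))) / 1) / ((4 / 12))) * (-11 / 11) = -10631325 / 4522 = -2351.02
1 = 1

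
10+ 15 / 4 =55 / 4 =13.75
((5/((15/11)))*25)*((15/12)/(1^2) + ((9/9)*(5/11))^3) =59625/484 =123.19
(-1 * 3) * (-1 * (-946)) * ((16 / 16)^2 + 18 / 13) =-87978 / 13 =-6767.54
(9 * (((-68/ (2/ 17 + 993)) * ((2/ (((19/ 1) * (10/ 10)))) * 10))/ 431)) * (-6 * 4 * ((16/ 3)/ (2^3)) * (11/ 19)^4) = 48743988480/ 18017515128727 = 0.00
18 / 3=6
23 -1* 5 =18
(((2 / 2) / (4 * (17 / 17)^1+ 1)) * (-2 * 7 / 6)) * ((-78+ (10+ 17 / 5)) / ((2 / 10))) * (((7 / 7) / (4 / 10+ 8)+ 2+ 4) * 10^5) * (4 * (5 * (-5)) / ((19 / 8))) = -34952000000 / 9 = -3883555555.56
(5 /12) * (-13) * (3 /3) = -65 /12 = -5.42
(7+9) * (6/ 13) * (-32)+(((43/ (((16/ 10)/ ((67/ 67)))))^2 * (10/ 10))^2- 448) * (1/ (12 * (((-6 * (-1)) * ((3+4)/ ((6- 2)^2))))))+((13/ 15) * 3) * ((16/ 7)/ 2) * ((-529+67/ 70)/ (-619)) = 987988740242347/ 60564940800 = 16312.88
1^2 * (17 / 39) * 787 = 13379 / 39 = 343.05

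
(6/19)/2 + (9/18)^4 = 67/304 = 0.22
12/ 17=0.71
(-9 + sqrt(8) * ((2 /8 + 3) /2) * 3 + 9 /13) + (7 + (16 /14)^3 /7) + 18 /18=-2948 /31213 + 39 * sqrt(2) /4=13.69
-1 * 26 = -26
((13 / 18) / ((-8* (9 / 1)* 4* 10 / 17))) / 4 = -221 / 207360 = -0.00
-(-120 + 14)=106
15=15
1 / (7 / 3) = 3 / 7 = 0.43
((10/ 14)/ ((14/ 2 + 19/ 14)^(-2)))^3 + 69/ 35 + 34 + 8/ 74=59336660488923997/ 477786706880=124190.69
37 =37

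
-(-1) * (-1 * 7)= -7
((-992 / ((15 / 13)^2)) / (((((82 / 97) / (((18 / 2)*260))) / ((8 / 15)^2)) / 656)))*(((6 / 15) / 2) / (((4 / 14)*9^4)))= -1515344789504 / 36905625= -41060.00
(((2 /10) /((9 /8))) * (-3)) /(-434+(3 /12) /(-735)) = 1568 /1275961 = 0.00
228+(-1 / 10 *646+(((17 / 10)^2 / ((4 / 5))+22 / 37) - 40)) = 377717 / 2960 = 127.61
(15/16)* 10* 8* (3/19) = 225/19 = 11.84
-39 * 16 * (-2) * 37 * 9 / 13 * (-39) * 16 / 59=-19948032 / 59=-338102.24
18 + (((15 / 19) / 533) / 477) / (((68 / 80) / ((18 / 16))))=328479447 / 18248854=18.00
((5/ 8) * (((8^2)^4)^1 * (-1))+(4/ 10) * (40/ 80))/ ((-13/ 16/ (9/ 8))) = 943718382/ 65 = 14518744.34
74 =74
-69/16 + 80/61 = -2929/976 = -3.00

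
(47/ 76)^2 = 0.38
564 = 564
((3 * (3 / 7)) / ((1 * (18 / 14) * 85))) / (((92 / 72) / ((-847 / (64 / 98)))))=-373527 / 31280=-11.94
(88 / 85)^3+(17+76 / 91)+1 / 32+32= 91162151839 / 1788332000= 50.98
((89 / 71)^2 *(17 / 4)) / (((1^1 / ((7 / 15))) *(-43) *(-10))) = 942599 / 130057800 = 0.01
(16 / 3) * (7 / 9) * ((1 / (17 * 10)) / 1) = 56 / 2295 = 0.02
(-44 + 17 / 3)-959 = -2992 / 3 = -997.33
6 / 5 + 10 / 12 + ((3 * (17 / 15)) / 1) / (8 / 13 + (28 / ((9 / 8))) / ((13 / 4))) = 35491 / 14520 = 2.44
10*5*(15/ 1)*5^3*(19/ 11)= 1781250/ 11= 161931.82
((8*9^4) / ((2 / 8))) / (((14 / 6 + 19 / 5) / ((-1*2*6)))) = -9447840 / 23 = -410775.65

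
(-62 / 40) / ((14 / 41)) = -1271 / 280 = -4.54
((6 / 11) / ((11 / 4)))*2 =0.40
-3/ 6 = -1/ 2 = -0.50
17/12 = 1.42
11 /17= 0.65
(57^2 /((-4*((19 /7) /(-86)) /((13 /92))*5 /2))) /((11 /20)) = 669123 /253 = 2644.75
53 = 53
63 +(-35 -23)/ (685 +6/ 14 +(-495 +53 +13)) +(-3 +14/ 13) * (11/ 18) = 25873261/ 420030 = 61.60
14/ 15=0.93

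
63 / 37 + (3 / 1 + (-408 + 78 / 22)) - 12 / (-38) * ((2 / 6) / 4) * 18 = -3087618 / 7733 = -399.28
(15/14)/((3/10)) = 3.57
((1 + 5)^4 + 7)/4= 1303/4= 325.75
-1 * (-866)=866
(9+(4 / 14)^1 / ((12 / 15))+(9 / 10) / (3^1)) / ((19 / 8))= 2704 / 665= 4.07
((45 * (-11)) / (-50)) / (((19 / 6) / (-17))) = -5049 / 95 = -53.15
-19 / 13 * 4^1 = -76 / 13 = -5.85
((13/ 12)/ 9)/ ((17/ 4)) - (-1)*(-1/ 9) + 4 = 3.92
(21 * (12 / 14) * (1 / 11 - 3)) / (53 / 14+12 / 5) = -40320 / 4763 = -8.47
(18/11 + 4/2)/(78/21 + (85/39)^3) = 16609320/64252859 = 0.26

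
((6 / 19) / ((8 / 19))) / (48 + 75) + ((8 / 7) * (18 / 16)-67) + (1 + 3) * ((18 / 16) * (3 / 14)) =-5309 / 82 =-64.74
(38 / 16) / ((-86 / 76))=-361 / 172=-2.10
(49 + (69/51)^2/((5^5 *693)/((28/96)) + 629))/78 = 0.63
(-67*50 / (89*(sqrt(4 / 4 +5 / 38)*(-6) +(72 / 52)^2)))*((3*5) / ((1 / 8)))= 4646959200 / 19888207 +382717400*sqrt(1634) / 19888207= 1011.53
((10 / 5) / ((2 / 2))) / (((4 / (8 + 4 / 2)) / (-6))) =-30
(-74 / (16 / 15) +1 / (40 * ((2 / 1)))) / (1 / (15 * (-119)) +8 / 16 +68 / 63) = -5942979 / 135272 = -43.93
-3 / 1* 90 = -270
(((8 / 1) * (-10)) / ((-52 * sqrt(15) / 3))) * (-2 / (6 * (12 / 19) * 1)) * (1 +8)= -19 * sqrt(15) / 13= -5.66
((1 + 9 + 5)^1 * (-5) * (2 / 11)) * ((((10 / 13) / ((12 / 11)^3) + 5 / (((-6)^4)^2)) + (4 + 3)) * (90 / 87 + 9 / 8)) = -62921971925 / 281428992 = -223.58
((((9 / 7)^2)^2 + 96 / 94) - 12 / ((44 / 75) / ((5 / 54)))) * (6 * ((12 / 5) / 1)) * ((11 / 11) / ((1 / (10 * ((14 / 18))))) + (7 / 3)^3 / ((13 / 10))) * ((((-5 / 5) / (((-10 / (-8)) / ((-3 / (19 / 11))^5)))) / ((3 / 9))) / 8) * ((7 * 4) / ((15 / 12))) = 18504753344580096 / 370659639805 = 49923.84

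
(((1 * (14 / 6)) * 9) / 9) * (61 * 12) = 1708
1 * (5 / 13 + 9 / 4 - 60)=-2983 / 52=-57.37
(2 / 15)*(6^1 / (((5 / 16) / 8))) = 20.48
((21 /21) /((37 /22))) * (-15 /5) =-66 /37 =-1.78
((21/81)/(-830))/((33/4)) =-0.00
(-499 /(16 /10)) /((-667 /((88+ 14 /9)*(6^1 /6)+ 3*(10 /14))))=14413615 /336168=42.88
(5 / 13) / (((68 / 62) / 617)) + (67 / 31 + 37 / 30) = 22583986 / 102765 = 219.76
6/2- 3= 0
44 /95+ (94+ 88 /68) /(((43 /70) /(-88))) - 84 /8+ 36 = -1892441977 /138890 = -13625.47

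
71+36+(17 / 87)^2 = 810172 / 7569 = 107.04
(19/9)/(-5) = -19/45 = -0.42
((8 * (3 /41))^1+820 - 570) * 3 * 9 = 277398 /41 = 6765.80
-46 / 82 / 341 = -23 / 13981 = -0.00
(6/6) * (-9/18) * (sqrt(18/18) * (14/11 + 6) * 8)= -320/11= -29.09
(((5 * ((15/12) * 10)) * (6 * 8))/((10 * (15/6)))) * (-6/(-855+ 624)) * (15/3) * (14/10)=240/11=21.82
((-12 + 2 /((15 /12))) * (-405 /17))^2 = 17740944 /289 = 61387.35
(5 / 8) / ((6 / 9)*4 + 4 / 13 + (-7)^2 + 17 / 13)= 195 / 16624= 0.01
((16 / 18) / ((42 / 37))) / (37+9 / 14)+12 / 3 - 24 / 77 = 4063828 / 1095633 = 3.71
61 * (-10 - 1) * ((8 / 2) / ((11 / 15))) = -3660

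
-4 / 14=-2 / 7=-0.29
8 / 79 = 0.10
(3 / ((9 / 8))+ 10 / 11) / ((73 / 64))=7552 / 2409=3.13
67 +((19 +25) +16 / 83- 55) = 4664 / 83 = 56.19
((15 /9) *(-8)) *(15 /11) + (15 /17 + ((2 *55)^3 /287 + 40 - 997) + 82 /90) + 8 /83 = 734530304117 /200453715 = 3664.34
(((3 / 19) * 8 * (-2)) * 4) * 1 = -192 / 19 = -10.11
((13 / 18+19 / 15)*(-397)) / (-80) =71063 / 7200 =9.87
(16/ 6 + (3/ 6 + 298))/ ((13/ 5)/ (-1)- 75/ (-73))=-659555/ 3444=-191.51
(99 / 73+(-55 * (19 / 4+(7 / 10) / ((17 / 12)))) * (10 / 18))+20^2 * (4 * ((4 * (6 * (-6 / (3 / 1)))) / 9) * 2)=-769568557 / 44676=-17225.55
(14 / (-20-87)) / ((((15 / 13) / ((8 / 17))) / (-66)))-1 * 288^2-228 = -756417308 / 9095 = -83168.48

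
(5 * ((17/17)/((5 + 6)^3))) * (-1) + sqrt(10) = 3.16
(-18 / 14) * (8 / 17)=-0.61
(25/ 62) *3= 75/ 62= 1.21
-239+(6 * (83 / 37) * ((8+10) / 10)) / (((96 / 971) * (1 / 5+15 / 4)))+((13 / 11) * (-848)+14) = -149851601 / 128612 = -1165.14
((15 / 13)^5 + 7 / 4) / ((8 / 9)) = 50728959 / 11881376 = 4.27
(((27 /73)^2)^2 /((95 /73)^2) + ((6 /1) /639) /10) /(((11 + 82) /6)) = 245631556 /317566167675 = 0.00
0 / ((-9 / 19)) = 0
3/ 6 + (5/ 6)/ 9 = 16/ 27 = 0.59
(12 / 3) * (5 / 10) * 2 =4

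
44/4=11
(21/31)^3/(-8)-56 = -56.04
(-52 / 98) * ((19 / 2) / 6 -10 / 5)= 65 / 294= 0.22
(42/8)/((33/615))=4305/44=97.84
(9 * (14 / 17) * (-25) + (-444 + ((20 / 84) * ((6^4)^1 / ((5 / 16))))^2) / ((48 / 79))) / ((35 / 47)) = 251160938579 / 116620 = 2153669.51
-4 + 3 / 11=-41 / 11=-3.73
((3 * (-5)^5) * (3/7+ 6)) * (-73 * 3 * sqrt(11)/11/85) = 46818.19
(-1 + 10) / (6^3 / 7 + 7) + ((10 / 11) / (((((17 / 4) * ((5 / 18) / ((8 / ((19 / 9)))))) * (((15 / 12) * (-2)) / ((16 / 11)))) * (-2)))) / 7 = 26027667 / 72498965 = 0.36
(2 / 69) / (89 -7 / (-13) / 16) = 416 / 1277811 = 0.00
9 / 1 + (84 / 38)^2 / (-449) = 1457037 / 162089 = 8.99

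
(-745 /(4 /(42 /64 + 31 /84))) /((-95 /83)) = 8520863 /51072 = 166.84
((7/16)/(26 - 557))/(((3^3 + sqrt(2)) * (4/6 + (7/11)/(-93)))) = -2387/51471600 + 2387 * sqrt(2)/1389733200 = -0.00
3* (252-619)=-1101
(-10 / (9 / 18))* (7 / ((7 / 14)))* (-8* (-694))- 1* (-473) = -1554087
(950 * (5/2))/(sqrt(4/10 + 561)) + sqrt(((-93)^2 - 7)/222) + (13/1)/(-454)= -13/454 + sqrt(479631)/111 + 2375 * sqrt(14035)/2807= 106.45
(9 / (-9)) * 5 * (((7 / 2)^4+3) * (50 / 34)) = -306125 / 272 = -1125.46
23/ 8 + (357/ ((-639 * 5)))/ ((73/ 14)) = 1774807/ 621960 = 2.85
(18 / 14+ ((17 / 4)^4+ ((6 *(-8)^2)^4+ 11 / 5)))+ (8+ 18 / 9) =194819719590627 / 8960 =21743272275.74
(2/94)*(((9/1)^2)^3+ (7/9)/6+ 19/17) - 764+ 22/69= 10463026501/992358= 10543.60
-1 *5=-5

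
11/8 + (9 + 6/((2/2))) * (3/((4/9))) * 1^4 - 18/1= 677/8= 84.62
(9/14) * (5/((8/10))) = 225/56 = 4.02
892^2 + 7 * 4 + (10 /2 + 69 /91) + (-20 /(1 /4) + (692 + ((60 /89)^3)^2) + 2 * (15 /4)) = 72027378272215371101 /90450594954902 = 796317.35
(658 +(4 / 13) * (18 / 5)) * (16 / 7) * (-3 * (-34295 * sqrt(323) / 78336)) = 146926639 * sqrt(323) / 74256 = 35560.70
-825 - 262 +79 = -1008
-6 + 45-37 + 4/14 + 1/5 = 87/35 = 2.49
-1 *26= -26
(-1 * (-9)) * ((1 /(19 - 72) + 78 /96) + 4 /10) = 45549 /4240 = 10.74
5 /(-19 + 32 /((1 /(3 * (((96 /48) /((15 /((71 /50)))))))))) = -625 /103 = -6.07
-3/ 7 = -0.43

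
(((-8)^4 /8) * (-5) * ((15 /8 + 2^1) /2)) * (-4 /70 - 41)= 1425504 /7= 203643.43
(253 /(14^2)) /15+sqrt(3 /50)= 0.33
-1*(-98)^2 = -9604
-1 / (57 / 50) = -0.88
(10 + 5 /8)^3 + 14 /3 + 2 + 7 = 1863367 /1536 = 1213.13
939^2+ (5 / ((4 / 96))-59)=881782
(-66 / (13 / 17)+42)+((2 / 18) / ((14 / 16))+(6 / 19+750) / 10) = 2400352 / 77805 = 30.85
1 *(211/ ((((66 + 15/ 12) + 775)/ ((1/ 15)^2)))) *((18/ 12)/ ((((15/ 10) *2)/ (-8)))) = -3376/ 758025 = -0.00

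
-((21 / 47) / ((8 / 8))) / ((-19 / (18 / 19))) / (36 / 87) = 1827 / 33934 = 0.05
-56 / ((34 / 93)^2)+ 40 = -109526 / 289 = -378.98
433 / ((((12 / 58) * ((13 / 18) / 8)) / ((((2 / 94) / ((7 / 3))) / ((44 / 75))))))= 16951950 / 47047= 360.32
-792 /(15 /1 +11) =-30.46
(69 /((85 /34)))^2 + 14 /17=324098 /425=762.58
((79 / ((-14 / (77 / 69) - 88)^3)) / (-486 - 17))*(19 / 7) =25289 / 60298195384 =0.00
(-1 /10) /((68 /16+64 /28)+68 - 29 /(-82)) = -574 /429865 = -0.00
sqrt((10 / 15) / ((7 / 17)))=sqrt(714) / 21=1.27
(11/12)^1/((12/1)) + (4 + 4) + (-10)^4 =1441163/144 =10008.08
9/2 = 4.50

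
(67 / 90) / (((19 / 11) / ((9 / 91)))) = 737 / 17290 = 0.04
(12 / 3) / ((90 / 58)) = 116 / 45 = 2.58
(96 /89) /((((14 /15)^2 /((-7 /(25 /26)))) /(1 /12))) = -468 /623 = -0.75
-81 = -81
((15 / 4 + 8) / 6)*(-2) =-47 / 12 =-3.92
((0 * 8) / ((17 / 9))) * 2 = 0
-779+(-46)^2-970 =367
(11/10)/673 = 11/6730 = 0.00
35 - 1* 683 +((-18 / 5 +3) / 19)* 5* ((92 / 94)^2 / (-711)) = -6445736180 / 9947127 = -648.00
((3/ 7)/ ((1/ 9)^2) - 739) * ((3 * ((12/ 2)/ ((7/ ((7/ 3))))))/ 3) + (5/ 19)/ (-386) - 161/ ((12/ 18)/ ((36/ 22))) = -1018612311/ 564718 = -1803.75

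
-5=-5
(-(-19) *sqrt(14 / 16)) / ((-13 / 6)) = -57 *sqrt(14) / 26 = -8.20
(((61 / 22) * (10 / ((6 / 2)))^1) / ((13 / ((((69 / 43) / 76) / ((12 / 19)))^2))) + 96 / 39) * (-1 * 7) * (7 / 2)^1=-24500617841 / 406129152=-60.33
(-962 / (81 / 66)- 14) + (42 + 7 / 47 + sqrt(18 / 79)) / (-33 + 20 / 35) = -799.17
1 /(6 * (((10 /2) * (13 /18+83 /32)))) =48 /4775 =0.01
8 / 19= 0.42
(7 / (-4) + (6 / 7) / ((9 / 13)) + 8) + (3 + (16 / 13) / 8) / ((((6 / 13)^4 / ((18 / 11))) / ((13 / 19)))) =8985773 / 105336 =85.31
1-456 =-455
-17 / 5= -3.40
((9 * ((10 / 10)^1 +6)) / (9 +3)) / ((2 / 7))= 147 / 8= 18.38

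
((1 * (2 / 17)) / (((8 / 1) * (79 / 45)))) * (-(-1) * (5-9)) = -45 / 1343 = -0.03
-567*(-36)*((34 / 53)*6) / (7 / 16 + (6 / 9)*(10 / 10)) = 199874304 / 2809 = 71154.97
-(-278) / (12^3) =139 / 864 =0.16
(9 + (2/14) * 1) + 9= 127/7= 18.14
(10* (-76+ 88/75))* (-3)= 11224/5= 2244.80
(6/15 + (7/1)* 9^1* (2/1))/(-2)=-316/5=-63.20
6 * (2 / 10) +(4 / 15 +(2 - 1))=37 / 15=2.47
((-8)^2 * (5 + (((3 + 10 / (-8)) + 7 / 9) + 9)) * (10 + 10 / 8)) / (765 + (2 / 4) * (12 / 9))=35700 / 2297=15.54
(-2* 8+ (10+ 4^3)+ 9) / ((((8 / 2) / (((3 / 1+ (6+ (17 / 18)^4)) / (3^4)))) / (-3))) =-68896435 / 11337408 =-6.08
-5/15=-1/3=-0.33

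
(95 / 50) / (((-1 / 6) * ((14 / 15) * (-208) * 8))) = 171 / 23296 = 0.01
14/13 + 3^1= 53/13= 4.08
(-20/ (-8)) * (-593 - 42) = -3175/ 2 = -1587.50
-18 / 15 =-6 / 5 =-1.20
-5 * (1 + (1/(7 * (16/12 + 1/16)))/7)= -16655/3283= -5.07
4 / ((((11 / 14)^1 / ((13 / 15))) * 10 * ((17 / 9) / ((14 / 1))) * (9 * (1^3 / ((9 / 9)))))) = 5096 / 14025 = 0.36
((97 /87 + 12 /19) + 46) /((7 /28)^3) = 5051200 /1653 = 3055.78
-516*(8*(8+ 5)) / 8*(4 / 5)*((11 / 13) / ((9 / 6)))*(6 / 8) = -11352 / 5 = -2270.40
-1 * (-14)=14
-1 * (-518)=518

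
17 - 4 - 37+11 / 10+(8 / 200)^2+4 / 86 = -1228289 / 53750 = -22.85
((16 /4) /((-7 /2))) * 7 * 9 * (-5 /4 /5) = 18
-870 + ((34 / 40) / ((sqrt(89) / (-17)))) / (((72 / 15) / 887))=-870 -256343 *sqrt(89) / 8544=-1153.04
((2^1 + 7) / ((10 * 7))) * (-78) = -351 / 35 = -10.03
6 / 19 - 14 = -260 / 19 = -13.68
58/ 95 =0.61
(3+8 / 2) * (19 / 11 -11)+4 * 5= -494 / 11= -44.91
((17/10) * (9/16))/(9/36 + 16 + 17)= 153/5320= 0.03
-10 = -10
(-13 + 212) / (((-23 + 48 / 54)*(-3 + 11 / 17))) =153 / 40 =3.82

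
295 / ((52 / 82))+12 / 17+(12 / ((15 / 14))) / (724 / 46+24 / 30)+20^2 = 364258025 / 420342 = 866.58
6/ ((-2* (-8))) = 3/ 8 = 0.38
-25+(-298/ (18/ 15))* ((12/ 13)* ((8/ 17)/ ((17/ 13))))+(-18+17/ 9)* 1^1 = -123.60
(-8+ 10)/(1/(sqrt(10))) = 2 * sqrt(10) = 6.32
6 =6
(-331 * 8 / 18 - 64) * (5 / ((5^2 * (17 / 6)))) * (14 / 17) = -10640 / 867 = -12.27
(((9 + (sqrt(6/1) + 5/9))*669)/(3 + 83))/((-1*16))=-223/48 -669*sqrt(6)/1376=-5.84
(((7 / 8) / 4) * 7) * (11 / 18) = 539 / 576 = 0.94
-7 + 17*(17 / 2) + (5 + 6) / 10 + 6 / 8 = 2787 / 20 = 139.35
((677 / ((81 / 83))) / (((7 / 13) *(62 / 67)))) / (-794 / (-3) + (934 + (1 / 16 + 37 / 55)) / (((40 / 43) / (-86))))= -430692776800 / 26651447024391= -0.02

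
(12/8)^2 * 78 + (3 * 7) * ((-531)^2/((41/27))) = 319758165/82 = 3899489.82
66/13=5.08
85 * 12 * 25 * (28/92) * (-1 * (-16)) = 2856000/23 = 124173.91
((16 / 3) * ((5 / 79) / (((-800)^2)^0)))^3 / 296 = 64000 / 492545961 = 0.00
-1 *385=-385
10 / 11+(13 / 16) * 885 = 719.97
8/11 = 0.73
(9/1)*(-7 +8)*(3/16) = 27/16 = 1.69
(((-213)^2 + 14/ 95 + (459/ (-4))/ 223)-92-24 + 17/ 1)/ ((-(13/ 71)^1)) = -247241.84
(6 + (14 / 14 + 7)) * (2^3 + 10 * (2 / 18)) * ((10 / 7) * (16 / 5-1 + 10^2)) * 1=167608 / 9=18623.11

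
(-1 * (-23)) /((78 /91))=161 /6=26.83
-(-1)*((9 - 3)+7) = 13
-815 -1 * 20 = -835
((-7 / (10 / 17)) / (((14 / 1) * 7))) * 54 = -459 / 70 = -6.56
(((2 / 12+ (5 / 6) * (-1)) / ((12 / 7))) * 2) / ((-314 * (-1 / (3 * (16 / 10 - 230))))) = 3997 / 2355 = 1.70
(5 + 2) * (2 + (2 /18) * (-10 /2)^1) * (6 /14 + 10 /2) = 494 /9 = 54.89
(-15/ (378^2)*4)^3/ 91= -0.00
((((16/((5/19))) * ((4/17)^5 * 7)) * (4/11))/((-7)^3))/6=-622592/11479543845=-0.00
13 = 13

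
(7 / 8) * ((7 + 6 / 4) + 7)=217 / 16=13.56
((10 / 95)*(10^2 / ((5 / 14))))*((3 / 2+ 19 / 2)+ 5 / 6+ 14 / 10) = 22232 / 57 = 390.04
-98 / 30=-49 / 15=-3.27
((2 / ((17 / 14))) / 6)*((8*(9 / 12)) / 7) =4 / 17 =0.24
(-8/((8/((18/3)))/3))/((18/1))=-1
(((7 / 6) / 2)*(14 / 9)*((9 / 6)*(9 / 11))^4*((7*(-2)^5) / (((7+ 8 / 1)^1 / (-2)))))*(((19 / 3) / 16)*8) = 14252679 / 73205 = 194.70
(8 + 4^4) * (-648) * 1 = -171072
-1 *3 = -3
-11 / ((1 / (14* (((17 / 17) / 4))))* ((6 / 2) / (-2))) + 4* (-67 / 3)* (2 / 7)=1 / 7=0.14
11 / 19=0.58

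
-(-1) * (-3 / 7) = -3 / 7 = -0.43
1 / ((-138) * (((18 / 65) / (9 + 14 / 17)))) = -10855 / 42228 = -0.26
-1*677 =-677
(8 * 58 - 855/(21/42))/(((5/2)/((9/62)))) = -11214/155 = -72.35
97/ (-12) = -97/ 12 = -8.08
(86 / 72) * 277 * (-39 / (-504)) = 25.60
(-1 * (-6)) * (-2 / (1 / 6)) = -72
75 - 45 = 30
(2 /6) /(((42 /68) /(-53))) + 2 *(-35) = -6212 /63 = -98.60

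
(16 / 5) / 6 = 8 / 15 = 0.53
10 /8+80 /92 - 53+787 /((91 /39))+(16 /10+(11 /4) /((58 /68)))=291.23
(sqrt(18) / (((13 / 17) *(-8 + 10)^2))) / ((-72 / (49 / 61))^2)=40817 *sqrt(2) / 334354176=0.00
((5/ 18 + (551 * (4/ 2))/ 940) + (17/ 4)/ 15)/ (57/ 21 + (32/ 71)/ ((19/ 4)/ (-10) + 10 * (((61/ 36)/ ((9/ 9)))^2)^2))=501669958005181/ 787119978346668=0.64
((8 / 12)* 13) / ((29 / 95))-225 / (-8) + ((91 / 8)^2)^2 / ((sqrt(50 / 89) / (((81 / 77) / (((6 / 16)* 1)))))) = 39335 / 696 + 264503421* sqrt(178) / 56320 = 62714.82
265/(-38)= -265/38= -6.97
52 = 52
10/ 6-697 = -2086/ 3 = -695.33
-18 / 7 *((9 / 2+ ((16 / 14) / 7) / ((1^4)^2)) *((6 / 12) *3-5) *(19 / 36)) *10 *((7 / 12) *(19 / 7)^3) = 297783485 / 115248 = 2583.85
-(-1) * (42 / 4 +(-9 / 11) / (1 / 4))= 159 / 22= 7.23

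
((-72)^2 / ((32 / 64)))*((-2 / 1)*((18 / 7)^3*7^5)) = -5925685248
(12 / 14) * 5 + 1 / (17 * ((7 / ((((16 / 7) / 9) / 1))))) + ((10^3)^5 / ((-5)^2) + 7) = 299880000000084625 / 7497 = 40000000000011.29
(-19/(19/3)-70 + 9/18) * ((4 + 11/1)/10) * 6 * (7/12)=-3045/8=-380.62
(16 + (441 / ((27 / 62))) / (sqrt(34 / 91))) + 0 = 16 + 1519 * sqrt(3094) / 51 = 1672.71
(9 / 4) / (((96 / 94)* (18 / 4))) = 47 / 96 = 0.49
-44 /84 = -11 /21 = -0.52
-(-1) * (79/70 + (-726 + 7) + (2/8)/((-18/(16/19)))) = -8593061/11970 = -717.88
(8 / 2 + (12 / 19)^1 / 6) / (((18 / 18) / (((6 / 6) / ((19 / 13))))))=1014 / 361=2.81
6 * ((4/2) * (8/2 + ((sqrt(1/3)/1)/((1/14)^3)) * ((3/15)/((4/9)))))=48 + 24696 * sqrt(3)/5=8602.95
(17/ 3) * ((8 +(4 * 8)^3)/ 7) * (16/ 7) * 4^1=35660288/ 147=242586.99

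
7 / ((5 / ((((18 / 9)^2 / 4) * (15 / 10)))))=2.10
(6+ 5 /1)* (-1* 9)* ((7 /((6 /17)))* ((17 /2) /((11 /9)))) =-54621 /4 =-13655.25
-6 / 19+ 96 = 1818 / 19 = 95.68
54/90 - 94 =-467/5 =-93.40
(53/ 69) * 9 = 159/ 23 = 6.91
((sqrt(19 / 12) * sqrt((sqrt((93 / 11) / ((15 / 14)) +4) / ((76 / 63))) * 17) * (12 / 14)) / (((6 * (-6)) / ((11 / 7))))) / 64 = -sqrt(119) * 165^(3 / 4) * 218^(1 / 4) / 376320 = -0.01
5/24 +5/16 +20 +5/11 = 11075/528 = 20.98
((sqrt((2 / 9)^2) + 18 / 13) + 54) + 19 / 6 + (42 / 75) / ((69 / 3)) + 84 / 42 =8180351 / 134550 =60.80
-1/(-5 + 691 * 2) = -1/1377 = -0.00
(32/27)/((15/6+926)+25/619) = 39616/31037391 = 0.00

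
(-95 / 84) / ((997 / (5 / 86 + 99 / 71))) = -120365 / 73052184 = -0.00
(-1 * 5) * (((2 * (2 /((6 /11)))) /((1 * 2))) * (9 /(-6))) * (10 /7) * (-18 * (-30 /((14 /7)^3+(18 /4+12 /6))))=297000 /203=1463.05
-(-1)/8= 1/8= 0.12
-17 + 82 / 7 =-37 / 7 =-5.29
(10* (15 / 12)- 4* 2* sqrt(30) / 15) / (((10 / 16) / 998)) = 19960- 63872* sqrt(30) / 75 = 15295.45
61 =61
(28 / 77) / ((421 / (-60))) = -240 / 4631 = -0.05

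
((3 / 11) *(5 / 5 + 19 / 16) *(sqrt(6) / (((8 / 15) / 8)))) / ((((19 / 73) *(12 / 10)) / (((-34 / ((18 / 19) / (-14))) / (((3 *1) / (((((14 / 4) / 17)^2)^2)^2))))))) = 2577586647125 *sqrt(6) / 166393973256192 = 0.04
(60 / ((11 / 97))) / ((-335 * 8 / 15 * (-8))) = 4365 / 11792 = 0.37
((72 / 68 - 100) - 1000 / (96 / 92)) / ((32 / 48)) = -53921 / 34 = -1585.91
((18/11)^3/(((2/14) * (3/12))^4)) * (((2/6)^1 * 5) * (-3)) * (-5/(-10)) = -8961684480/1331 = -6733046.19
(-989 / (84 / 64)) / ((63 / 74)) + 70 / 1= -1078366 / 1323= -815.09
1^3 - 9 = -8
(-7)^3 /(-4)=343 /4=85.75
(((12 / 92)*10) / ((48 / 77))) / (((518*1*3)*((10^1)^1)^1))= 11 / 81696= 0.00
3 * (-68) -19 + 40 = -183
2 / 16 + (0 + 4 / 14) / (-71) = 481 / 3976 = 0.12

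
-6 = -6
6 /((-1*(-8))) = 3 /4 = 0.75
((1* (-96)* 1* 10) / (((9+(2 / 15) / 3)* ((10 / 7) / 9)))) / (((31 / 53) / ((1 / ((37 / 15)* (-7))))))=30909600 / 466829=66.21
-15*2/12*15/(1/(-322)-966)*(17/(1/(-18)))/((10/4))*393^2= -228272533020/311053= -733870.22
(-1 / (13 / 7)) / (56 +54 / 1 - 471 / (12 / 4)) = 7 / 611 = 0.01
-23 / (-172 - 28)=23 / 200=0.12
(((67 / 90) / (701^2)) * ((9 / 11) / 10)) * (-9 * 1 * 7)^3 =-16753149 / 540541100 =-0.03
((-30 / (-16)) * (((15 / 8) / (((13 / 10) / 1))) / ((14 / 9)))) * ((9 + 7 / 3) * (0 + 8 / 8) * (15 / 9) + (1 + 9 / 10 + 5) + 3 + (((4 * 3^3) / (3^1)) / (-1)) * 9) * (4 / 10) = -1195605 / 5824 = -205.29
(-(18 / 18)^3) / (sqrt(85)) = -sqrt(85) / 85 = -0.11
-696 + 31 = -665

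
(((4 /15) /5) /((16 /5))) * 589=589 /60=9.82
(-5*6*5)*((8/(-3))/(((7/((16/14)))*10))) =320/49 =6.53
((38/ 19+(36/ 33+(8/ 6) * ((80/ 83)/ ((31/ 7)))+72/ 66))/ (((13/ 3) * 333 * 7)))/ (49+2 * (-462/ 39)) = 379714/ 21705542397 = 0.00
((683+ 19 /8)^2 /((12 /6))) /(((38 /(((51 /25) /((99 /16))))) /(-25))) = -511075913 /10032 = -50944.57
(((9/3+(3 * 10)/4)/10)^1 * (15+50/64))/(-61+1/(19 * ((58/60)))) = -1168671/4298368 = -0.27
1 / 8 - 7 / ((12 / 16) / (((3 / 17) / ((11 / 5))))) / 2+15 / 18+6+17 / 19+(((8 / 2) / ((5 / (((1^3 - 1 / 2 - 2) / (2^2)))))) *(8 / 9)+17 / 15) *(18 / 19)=3538699 / 426360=8.30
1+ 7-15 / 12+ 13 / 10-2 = 6.05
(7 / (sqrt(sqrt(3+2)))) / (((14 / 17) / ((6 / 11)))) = 51 * 5^(3 / 4) / 55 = 3.10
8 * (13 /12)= 26 /3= 8.67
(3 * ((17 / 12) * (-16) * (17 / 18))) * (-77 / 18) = 22253 / 81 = 274.73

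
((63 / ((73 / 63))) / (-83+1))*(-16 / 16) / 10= 3969 / 59860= 0.07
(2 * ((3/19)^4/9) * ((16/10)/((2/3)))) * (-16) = -3456/651605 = -0.01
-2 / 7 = -0.29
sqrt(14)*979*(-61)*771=-46043349*sqrt(14)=-172278436.90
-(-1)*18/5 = 18/5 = 3.60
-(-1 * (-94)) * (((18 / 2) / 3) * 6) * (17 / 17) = -1692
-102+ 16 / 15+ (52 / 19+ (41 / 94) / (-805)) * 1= -423542461 / 4313190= -98.20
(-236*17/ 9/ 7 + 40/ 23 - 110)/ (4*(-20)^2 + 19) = -249146/ 2345931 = -0.11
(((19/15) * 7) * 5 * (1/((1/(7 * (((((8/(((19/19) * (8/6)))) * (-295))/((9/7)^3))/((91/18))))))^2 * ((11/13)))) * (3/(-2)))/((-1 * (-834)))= -5446831047700/43470999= -125298.04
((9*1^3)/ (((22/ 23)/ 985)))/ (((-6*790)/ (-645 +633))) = 40779/ 1738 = 23.46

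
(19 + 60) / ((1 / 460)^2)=16716400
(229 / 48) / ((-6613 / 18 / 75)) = -51525 / 52904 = -0.97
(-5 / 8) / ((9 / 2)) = -0.14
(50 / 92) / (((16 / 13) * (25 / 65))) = 845 / 736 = 1.15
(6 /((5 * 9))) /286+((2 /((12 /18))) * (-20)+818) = 1625911 /2145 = 758.00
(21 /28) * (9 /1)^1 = 27 /4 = 6.75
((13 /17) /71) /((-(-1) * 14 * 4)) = 13 /67592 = 0.00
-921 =-921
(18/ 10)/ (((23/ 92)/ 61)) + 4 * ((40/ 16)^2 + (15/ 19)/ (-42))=464.12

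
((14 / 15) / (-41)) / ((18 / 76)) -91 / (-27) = 6041 / 1845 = 3.27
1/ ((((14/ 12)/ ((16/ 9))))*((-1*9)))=-32/ 189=-0.17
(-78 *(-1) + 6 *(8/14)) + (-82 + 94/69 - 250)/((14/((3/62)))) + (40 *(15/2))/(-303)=79944513/1008182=79.30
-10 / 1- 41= -51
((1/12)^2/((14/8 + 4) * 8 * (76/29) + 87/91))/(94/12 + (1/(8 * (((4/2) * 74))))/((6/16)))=13949/1912410276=0.00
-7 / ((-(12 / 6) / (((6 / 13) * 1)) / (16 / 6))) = 56 / 13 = 4.31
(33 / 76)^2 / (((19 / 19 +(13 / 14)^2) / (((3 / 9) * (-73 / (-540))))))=5929 / 1299600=0.00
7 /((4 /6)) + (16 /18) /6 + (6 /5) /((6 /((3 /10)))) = 7228 /675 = 10.71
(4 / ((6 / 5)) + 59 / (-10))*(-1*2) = 77 / 15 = 5.13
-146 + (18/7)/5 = -5092/35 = -145.49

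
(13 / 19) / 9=13 / 171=0.08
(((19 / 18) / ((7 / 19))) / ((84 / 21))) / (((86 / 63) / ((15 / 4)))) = 5415 / 2752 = 1.97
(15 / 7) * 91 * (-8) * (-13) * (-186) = -3772080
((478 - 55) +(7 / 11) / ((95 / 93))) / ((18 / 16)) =1180496 / 3135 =376.55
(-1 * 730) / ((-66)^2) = -365 / 2178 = -0.17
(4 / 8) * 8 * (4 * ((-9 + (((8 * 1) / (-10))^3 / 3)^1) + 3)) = -37024 / 375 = -98.73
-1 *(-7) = 7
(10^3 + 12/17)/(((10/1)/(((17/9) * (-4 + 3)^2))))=8506/45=189.02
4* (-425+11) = -1656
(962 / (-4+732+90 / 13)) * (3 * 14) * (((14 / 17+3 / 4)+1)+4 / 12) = 25956203 / 162418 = 159.81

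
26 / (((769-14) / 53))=1378 / 755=1.83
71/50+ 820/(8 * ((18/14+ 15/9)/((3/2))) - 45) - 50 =-7059647/92150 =-76.61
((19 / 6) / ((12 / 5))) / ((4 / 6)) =95 / 48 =1.98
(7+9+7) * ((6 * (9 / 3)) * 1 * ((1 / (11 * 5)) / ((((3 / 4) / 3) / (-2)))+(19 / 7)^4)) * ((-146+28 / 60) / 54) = -358916375423 / 5942475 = -60398.47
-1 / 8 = -0.12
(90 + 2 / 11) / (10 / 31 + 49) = 30752 / 16819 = 1.83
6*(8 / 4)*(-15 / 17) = -180 / 17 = -10.59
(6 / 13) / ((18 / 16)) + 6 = 250 / 39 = 6.41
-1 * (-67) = 67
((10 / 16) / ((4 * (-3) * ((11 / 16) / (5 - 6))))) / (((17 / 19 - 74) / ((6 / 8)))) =-95 / 122232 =-0.00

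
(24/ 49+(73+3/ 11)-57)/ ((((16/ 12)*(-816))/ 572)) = -8.81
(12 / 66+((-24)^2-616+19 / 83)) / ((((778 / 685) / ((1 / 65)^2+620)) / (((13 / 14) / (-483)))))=864761021291 / 20813620828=41.55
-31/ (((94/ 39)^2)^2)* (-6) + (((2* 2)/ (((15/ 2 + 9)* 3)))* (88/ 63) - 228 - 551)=-17118079065421/ 22134233016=-773.38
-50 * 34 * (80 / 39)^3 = -870400000 / 59319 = -14673.21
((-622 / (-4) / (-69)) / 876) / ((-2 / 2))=311 / 120888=0.00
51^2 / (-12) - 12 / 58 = -216.96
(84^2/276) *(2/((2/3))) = 1764/23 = 76.70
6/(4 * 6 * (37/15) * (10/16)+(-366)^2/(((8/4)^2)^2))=24/33637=0.00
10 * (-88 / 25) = -176 / 5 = -35.20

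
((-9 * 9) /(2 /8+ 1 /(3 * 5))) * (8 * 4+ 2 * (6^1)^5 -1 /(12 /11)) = -75733785 /19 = -3985988.68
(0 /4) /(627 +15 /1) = 0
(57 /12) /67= 19 /268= 0.07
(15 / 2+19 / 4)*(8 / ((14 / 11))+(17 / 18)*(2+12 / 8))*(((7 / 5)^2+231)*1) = 6158516 / 225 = 27371.18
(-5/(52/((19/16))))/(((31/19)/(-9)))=16245/25792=0.63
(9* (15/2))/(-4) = -135/8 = -16.88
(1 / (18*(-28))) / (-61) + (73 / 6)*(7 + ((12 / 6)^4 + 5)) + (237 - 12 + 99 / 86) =749328679 / 1321992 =566.82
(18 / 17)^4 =104976 / 83521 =1.26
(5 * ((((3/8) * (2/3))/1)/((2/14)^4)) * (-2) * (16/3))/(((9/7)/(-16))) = 10756480/27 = 398388.15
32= 32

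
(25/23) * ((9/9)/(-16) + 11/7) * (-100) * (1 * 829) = -87563125/644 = -135967.59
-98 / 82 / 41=-49 / 1681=-0.03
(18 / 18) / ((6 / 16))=8 / 3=2.67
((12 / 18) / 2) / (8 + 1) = 1 / 27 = 0.04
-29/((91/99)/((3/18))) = -957/182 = -5.26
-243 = -243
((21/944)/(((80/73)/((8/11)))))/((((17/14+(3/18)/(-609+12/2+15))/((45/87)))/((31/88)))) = 62872929/28374840736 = 0.00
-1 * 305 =-305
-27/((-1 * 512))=27/512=0.05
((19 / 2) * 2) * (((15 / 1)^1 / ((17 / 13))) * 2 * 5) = 37050 / 17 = 2179.41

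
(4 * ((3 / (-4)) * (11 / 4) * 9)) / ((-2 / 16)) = 594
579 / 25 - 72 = -1221 / 25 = -48.84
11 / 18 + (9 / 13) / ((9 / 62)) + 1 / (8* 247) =7361 / 1368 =5.38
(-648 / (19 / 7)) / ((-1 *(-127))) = -4536 / 2413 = -1.88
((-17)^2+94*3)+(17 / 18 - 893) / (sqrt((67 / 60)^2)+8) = 776441 / 1641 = 473.15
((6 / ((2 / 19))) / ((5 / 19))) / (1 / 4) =4332 / 5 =866.40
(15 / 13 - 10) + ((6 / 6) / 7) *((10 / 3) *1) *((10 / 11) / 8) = -52805 / 6006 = -8.79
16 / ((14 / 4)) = 32 / 7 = 4.57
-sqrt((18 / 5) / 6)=-0.77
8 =8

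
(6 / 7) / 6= 1 / 7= 0.14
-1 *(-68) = 68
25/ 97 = 0.26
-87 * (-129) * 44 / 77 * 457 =20515644 / 7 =2930806.29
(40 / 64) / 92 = 5 / 736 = 0.01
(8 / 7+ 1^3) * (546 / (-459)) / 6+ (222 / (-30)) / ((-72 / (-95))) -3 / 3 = -4565 / 408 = -11.19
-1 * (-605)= 605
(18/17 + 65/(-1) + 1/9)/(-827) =9766/126531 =0.08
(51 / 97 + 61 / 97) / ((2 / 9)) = 504 / 97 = 5.20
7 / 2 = 3.50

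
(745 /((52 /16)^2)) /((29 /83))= 989360 /4901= 201.87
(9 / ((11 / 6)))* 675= 36450 / 11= 3313.64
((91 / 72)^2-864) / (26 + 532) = -4470695 / 2892672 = -1.55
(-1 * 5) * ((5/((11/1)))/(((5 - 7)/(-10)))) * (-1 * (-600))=-75000/11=-6818.18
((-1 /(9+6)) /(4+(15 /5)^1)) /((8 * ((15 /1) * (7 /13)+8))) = -13 /175560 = -0.00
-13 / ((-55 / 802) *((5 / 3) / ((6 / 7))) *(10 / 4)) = 375336 / 9625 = 39.00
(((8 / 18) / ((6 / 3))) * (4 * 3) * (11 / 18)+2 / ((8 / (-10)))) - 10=-10.87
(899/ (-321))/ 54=-899/ 17334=-0.05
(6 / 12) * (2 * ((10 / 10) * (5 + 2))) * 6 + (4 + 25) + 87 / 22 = 1649 / 22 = 74.95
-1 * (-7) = 7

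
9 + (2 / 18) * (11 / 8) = 659 / 72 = 9.15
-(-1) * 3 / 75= 1 / 25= 0.04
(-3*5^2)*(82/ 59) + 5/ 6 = -36605/ 354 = -103.40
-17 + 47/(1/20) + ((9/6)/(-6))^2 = 14769/16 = 923.06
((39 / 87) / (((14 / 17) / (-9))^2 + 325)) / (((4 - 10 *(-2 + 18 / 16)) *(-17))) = -1404 / 220635509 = -0.00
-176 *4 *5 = -3520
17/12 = 1.42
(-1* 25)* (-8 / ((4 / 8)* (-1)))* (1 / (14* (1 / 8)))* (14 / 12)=-800 / 3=-266.67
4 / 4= 1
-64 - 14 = -78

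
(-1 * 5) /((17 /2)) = -10 /17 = -0.59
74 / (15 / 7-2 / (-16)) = 4144 / 127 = 32.63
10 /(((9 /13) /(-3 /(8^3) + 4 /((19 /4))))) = 528775 /43776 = 12.08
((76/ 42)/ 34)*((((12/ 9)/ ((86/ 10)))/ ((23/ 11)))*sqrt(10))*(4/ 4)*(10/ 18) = 20900*sqrt(10)/ 9532971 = 0.01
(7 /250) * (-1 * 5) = -7 /50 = -0.14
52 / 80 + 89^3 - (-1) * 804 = 14115473 / 20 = 705773.65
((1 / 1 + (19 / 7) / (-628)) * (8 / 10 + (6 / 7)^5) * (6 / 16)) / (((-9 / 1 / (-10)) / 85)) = 3289745905 / 73883572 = 44.53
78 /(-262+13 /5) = -390 /1297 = -0.30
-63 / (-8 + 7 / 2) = 14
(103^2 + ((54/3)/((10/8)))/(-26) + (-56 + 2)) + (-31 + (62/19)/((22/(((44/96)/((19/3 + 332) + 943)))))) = 12892484417/1225120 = 10523.45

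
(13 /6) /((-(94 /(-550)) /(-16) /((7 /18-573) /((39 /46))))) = 521534200 /3807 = 136993.49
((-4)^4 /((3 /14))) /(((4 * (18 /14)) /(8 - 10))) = -12544 /27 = -464.59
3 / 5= 0.60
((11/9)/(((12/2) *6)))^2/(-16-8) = -121/2519424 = -0.00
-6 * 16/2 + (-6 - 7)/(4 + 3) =-349/7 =-49.86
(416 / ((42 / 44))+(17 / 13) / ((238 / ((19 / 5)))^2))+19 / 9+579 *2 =1595.92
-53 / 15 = -3.53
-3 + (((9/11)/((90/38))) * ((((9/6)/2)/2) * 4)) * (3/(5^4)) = -206079/68750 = -3.00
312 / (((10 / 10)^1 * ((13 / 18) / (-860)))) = -371520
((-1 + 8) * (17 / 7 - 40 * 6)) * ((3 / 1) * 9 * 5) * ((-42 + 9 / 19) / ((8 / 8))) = 177134445 / 19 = 9322865.53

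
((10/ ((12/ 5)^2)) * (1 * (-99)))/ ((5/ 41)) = -11275/ 8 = -1409.38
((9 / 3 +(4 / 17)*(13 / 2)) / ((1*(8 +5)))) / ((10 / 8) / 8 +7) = 2464 / 50609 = 0.05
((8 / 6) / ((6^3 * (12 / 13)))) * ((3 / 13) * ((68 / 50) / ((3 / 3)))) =17 / 8100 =0.00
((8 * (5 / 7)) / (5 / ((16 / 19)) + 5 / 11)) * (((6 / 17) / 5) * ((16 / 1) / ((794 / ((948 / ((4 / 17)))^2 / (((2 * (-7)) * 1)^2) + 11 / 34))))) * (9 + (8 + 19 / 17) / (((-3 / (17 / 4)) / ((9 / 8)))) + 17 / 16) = -55562764400 / 118060257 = -470.63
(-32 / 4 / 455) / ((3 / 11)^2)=-0.24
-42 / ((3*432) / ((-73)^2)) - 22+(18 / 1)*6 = -18727 / 216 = -86.70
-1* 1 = -1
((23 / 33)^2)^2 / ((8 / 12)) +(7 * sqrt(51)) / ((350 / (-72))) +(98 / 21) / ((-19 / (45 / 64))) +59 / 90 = -9.45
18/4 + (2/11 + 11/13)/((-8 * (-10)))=51627/11440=4.51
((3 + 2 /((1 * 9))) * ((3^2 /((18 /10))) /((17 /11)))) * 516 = 274340 /51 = 5379.22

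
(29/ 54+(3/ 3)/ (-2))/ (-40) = -1/ 1080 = -0.00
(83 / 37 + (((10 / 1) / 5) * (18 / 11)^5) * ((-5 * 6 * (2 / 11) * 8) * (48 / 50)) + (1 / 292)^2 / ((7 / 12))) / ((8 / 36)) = -431649013288123809 / 97805119174840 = -4413.36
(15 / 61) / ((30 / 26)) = 13 / 61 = 0.21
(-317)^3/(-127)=250826.87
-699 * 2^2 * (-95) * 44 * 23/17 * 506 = 136016564640/17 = 8000974390.59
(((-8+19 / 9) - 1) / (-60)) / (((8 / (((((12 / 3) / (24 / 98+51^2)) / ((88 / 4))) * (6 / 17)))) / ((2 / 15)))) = 1519 / 32177529450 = 0.00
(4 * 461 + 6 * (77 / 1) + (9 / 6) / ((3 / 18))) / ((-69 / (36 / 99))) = -9260 / 759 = -12.20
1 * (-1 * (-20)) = 20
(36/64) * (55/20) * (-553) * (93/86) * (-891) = 4536500661/5504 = 824218.87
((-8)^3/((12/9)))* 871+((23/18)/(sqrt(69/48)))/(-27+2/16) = -334464 - 16* sqrt(23)/1935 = -334464.04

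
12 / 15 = 4 / 5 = 0.80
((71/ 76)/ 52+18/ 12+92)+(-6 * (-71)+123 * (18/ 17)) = 43653023/ 67184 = 649.75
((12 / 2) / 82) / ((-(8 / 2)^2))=-3 / 656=-0.00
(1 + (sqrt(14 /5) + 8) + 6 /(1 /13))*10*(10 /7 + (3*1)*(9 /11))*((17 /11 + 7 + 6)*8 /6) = 382720*sqrt(70) /2541 + 55494400 /847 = 66778.93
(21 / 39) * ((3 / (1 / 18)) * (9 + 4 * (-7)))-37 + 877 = 287.54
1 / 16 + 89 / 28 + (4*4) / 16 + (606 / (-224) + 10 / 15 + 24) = 2201 / 84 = 26.20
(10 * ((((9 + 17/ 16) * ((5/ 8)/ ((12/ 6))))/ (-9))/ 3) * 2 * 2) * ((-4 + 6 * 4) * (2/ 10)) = -4025/ 216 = -18.63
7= 7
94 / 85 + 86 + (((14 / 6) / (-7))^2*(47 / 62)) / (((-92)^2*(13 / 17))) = 454589793739 / 5218817760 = 87.11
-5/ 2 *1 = -5/ 2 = -2.50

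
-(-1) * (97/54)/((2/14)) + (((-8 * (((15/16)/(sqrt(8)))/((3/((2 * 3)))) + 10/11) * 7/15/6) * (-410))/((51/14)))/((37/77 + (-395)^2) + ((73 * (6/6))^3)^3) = 773465 * sqrt(2)/1387132326023884838478 + 52325713853900993684969/4161396978071654515434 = 12.57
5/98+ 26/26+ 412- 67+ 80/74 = 1258701/3626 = 347.13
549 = 549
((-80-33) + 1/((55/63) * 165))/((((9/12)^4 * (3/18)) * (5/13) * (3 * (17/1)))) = -2275047424/20827125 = -109.23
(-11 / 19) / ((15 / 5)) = -11 / 57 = -0.19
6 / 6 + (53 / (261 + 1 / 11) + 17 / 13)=93739 / 37336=2.51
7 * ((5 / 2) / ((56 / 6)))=15 / 8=1.88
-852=-852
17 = 17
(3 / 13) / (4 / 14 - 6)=-21 / 520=-0.04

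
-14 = -14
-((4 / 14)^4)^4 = -65536 / 33232930569601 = -0.00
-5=-5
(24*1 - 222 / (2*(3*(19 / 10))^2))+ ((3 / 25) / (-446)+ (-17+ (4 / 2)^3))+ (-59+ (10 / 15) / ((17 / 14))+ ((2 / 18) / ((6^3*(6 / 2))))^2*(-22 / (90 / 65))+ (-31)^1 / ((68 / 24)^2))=-50.73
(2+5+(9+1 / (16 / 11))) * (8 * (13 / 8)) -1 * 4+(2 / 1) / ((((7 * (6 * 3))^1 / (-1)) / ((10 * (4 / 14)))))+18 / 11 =16650845 / 77616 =214.53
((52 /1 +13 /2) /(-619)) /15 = -39 /6190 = -0.01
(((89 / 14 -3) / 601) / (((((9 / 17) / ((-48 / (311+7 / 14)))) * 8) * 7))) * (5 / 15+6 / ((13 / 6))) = -193358 / 2146567059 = -0.00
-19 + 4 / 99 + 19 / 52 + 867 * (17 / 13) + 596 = 8809129 / 5148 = 1711.18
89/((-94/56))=-2492/47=-53.02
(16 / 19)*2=32 / 19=1.68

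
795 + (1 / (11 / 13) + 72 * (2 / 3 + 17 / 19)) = 189898 / 209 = 908.60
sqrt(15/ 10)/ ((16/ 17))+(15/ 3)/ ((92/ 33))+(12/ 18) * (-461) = -84329/ 276+17 * sqrt(6)/ 32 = -304.24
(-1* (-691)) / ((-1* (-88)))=691 / 88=7.85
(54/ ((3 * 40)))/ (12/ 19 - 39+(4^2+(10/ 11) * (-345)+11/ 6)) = -5643/ 4190510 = -0.00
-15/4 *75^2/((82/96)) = -1012500/41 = -24695.12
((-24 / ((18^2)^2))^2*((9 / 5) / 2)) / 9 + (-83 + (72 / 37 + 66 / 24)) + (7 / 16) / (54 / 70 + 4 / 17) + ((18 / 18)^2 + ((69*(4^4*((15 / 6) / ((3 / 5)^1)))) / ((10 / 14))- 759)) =866731433838740191 / 8480395355760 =102204.13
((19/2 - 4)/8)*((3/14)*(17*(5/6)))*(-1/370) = -187/33152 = -0.01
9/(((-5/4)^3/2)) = -1152/125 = -9.22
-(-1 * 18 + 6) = 12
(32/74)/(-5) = -0.09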